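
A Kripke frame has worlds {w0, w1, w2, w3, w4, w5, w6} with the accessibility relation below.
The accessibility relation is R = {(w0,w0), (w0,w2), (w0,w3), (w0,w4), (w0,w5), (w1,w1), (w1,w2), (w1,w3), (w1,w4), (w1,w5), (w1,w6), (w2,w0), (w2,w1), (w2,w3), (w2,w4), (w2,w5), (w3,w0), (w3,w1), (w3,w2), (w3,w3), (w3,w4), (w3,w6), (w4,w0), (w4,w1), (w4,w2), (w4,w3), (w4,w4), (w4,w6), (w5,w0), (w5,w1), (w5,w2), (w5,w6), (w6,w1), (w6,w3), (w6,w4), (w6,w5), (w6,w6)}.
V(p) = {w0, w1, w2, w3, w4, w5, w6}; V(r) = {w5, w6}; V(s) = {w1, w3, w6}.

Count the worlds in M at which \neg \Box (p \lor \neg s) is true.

0

Let φ = \neg \Box (p \lor \neg s). Evaluate φ at each world:
  w0 (successors {w0, w2, w3, w4, w5}): φ is false.
  w1 (successors {w1, w2, w3, w4, w5, w6}): φ is false.
  w2 (successors {w0, w1, w3, w4, w5}): φ is false.
  w3 (successors {w0, w1, w2, w3, w4, w6}): φ is false.
  w4 (successors {w0, w1, w2, w3, w4, w6}): φ is false.
  w5 (successors {w0, w1, w2, w6}): φ is false.
  w6 (successors {w1, w3, w4, w5, w6}): φ is false.
For instance, at w3:
  At w3: \Box (p \lor \neg s) is true, so \neg \Box (p \lor \neg s) is false.
    At w3: \Box (p \lor \neg s) requires p \lor \neg s at every successor {w0, w1, w2, w3, w4, w6}.
      At w0: p \lor \neg s is true.
      At w1: p \lor \neg s is true.
      At w2: p \lor \neg s is true.
      At w3: p \lor \neg s is true.
      At w4: p \lor \neg s is true.
      At w6: p \lor \neg s is true.
    So \Box (p \lor \neg s) is true at w3.
Satisfying worlds: none.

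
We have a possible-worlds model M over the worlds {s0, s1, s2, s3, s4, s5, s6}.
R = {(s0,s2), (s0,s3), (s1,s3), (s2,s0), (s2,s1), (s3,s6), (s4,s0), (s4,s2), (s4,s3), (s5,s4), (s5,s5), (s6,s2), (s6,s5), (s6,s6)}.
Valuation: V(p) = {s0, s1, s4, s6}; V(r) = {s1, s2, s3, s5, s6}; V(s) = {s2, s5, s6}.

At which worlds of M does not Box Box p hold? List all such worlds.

Recall that Box ψ holds at a world iff ψ holds at every accessible world, and Dia ψ holds iff ψ holds at some accessible world.
Let φ = not Box Box p. Evaluate φ at each world:
  s0 (successors {s2, s3}): φ is false.
  s1 (successors {s3}): φ is false.
  s2 (successors {s0, s1}): φ is true.
  s3 (successors {s6}): φ is true.
  s4 (successors {s0, s2, s3}): φ is true.
  s5 (successors {s4, s5}): φ is true.
  s6 (successors {s2, s5, s6}): φ is true.
For instance, at s3:
  At s3: Box Box p is false, so not Box Box p is true.
    At s3: Box Box p requires Box p at every successor {s6}.
      Box p fails at s6, so Box Box p is false at s3.
Satisfying worlds: {s2, s3, s4, s5, s6}

s2, s3, s4, s5, s6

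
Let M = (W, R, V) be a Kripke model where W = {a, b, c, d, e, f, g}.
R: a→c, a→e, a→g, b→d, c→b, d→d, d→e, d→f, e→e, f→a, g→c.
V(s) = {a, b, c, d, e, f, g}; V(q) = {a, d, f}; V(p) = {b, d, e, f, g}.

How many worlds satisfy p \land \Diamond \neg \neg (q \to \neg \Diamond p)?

3

Recall that \Diamond ψ holds at a world iff ψ holds at some accessible world.
Let φ = p \land \Diamond \neg \neg (q \to \neg \Diamond p). Evaluate φ at each world:
  a (successors {c, e, g}): φ is false.
  b (successors {d}): φ is false.
  c (successors {b}): φ is false.
  d (successors {d, e, f}): φ is true.
  e (successors {e}): φ is true.
  f (successors {a}): φ is false.
  g (successors {c}): φ is true.
For instance, at f:
  At f: p is true, \Diamond \neg \neg (q \to \neg \Diamond p) is false, so p \land \Diamond \neg \neg (q \to \neg \Diamond p) is false.
    At f: \Diamond \neg \neg (q \to \neg \Diamond p) requires \neg \neg (q \to \neg \Diamond p) at some successor in {a}.
      At a: \neg \neg (q \to \neg \Diamond p) is false.
    So \Diamond \neg \neg (q \to \neg \Diamond p) is false at f.
Satisfying worlds: {d, e, g}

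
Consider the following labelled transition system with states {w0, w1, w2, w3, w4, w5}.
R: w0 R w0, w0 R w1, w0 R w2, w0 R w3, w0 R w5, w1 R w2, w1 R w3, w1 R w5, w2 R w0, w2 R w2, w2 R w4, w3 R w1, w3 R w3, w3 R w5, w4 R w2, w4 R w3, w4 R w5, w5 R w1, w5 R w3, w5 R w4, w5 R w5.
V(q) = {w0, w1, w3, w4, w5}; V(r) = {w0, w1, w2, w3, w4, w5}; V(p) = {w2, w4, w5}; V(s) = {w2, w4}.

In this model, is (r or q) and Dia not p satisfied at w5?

At w5: r or q is true, Dia not p is true, so (r or q) and Dia not p is true.
  At w5: Dia not p requires not p at some successor in {w1, w3, w4, w5}.
    not p holds at w1, so Dia not p is true at w5.

Yes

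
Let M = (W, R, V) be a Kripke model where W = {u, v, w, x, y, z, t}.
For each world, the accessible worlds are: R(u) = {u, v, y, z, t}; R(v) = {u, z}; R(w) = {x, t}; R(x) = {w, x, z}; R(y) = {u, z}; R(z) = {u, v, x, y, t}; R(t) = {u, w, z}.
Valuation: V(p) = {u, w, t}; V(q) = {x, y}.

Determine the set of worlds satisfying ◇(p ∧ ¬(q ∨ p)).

Let φ = ◇(p ∧ ¬(q ∨ p)). Evaluate φ at each world:
  u (successors {u, v, y, z, t}): φ is false.
  v (successors {u, z}): φ is false.
  w (successors {x, t}): φ is false.
  x (successors {w, x, z}): φ is false.
  y (successors {u, z}): φ is false.
  z (successors {u, v, x, y, t}): φ is false.
  t (successors {u, w, z}): φ is false.
For instance, at z:
  At z: ◇(p ∧ ¬(q ∨ p)) requires p ∧ ¬(q ∨ p) at some successor in {u, v, x, y, t}.
    At u: p ∧ ¬(q ∨ p) is false.
    At v: p ∧ ¬(q ∨ p) is false.
    At x: p ∧ ¬(q ∨ p) is false.
    At y: p ∧ ¬(q ∨ p) is false.
    At t: p ∧ ¬(q ∨ p) is false.
  So ◇(p ∧ ¬(q ∨ p)) is false at z.
Satisfying worlds: none.

none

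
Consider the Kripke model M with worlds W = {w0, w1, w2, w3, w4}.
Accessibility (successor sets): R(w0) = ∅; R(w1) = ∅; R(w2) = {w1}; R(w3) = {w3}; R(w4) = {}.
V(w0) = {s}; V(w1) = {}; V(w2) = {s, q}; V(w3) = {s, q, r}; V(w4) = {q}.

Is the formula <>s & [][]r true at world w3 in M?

Yes

At w3: <>s is true, [][]r is true, so <>s & [][]r is true.
  At w3: <>s requires s at some successor in {w3}.
    s holds at w3, so <>s is true at w3.
  At w3: [][]r requires []r at every successor {w3}.
      At w3: []r requires r at every successor {w3}.
        At w3: r is true.
      So []r is true at w3.
  So [][]r is true at w3.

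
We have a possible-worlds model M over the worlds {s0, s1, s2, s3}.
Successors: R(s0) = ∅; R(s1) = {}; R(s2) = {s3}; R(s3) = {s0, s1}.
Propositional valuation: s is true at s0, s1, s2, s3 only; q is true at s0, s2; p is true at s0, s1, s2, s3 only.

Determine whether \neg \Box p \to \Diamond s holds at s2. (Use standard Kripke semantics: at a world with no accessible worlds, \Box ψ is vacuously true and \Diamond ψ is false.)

Yes

At s2: \neg \Box p is false, \Diamond s is true, so \neg \Box p \to \Diamond s is true.
  At s2: \Box p is true, so \neg \Box p is false.
    At s2: \Box p requires p at every successor {s3}.
      At s3: p is true.
    So \Box p is true at s2.
  At s2: \Diamond s requires s at some successor in {s3}.
    s holds at s3, so \Diamond s is true at s2.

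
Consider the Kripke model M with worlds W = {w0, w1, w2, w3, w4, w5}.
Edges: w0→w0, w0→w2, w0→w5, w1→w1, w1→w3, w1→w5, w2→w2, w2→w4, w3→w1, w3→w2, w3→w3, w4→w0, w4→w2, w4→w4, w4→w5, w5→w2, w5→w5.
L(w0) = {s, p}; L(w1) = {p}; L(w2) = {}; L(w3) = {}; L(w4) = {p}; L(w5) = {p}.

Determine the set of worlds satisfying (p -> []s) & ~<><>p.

none

Let φ = (p -> []s) & ~<><>p. Evaluate φ at each world:
  w0 (successors {w0, w2, w5}): φ is false.
  w1 (successors {w1, w3, w5}): φ is false.
  w2 (successors {w2, w4}): φ is false.
  w3 (successors {w1, w2, w3}): φ is false.
  w4 (successors {w0, w2, w4, w5}): φ is false.
  w5 (successors {w2, w5}): φ is false.
For instance, at w0:
  At w0: p -> []s is false, ~<><>p is false, so (p -> []s) & ~<><>p is false.
    At w0: p is true, []s is false, so p -> []s is false.
      At w0: []s requires s at every successor {w0, w2, w5}.
        s fails at w2, so []s is false at w0.
    At w0: <><>p is true, so ~<><>p is false.
      At w0: <><>p requires <>p at some successor in {w0, w2, w5}.
        <>p holds at w0, so <><>p is true at w0.
Satisfying worlds: none.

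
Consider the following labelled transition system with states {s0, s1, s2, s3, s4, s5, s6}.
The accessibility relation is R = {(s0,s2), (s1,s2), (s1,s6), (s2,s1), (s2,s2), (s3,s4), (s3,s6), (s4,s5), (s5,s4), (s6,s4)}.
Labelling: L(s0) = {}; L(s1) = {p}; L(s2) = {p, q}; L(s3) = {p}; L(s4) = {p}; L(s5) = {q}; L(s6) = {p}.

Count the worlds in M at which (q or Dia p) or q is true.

6

Recall that Dia ψ holds at a world iff ψ holds at some accessible world.
Let φ = (q or Dia p) or q. Evaluate φ at each world:
  s0 (successors {s2}): φ is true.
  s1 (successors {s2, s6}): φ is true.
  s2 (successors {s1, s2}): φ is true.
  s3 (successors {s4, s6}): φ is true.
  s4 (successors {s5}): φ is false.
  s5 (successors {s4}): φ is true.
  s6 (successors {s4}): φ is true.
For instance, at s0:
  At s0: q or Dia p is true, q is false, so (q or Dia p) or q is true.
    At s0: q is false, Dia p is true, so q or Dia p is true.
      At s0: Dia p requires p at some successor in {s2}.
        p holds at s2, so Dia p is true at s0.
Satisfying worlds: {s0, s1, s2, s3, s5, s6}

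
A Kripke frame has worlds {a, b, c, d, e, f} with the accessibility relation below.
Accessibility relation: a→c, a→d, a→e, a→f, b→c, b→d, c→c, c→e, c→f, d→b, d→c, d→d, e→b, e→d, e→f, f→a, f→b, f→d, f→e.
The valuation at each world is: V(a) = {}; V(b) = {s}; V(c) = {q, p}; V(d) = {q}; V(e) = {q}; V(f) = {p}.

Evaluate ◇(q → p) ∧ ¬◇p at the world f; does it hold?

At f: ◇(q → p) is true, ¬◇p is true, so ◇(q → p) ∧ ¬◇p is true.
  At f: ◇(q → p) requires q → p at some successor in {a, b, d, e}.
    q → p holds at a, so ◇(q → p) is true at f.
  At f: ◇p is false, so ¬◇p is true.
    At f: ◇p requires p at some successor in {a, b, d, e}.
      At a: p is false.
      At b: p is false.
      At d: p is false.
      At e: p is false.
    So ◇p is false at f.

Yes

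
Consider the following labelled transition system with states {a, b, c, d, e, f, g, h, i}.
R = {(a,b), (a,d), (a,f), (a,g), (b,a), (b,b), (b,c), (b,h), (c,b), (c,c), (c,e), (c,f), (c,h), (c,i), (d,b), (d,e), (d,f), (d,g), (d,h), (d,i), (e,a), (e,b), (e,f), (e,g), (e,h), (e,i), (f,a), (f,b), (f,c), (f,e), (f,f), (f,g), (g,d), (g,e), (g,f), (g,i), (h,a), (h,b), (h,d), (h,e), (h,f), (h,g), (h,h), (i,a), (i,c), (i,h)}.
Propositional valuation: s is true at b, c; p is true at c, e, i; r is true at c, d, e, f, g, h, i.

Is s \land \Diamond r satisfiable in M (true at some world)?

Let φ = s \land \Diamond r. Evaluate φ at each world:
  a (successors {b, d, f, g}): φ is false.
  b (successors {a, b, c, h}): φ is true.
  c (successors {b, c, e, f, h, i}): φ is true.
  d (successors {b, e, f, g, h, i}): φ is false.
  e (successors {a, b, f, g, h, i}): φ is false.
  f (successors {a, b, c, e, f, g}): φ is false.
  g (successors {d, e, f, i}): φ is false.
  h (successors {a, b, d, e, f, g, h}): φ is false.
  i (successors {a, c, h}): φ is false.
Detail at b (witness):
  At b: s is true, \Diamond r is true, so s \land \Diamond r is true.
    At b: \Diamond r requires r at some successor in {a, b, c, h}.
      r holds at c, so \Diamond r is true at b.

Yes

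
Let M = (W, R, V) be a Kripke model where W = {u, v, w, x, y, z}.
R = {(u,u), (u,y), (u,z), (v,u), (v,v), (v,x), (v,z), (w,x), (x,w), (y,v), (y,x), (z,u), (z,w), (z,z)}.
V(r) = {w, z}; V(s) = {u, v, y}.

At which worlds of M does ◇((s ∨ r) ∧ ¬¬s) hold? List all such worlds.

u, v, y, z

Let φ = ◇((s ∨ r) ∧ ¬¬s). Evaluate φ at each world:
  u (successors {u, y, z}): φ is true.
  v (successors {u, v, x, z}): φ is true.
  w (successors {x}): φ is false.
  x (successors {w}): φ is false.
  y (successors {v, x}): φ is true.
  z (successors {u, w, z}): φ is true.
For instance, at z:
  At z: ◇((s ∨ r) ∧ ¬¬s) requires (s ∨ r) ∧ ¬¬s at some successor in {u, w, z}.
    (s ∨ r) ∧ ¬¬s holds at u, so ◇((s ∨ r) ∧ ¬¬s) is true at z.
Satisfying worlds: {u, v, y, z}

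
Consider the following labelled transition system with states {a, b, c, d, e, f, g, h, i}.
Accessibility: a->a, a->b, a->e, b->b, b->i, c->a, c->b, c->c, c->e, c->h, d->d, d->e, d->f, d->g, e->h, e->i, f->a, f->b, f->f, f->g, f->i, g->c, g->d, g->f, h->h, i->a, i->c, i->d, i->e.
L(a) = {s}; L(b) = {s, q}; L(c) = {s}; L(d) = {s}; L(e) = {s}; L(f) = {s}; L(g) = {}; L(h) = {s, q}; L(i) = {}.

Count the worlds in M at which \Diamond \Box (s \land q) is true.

3

Let φ = \Diamond \Box (s \land q). Evaluate φ at each world:
  a (successors {a, b, e}): φ is false.
  b (successors {b, i}): φ is false.
  c (successors {a, b, c, e, h}): φ is true.
  d (successors {d, e, f, g}): φ is false.
  e (successors {h, i}): φ is true.
  f (successors {a, b, f, g, i}): φ is false.
  g (successors {c, d, f}): φ is false.
  h (successors {h}): φ is true.
  i (successors {a, c, d, e}): φ is false.
For instance, at f:
  At f: \Diamond \Box (s \land q) requires \Box (s \land q) at some successor in {a, b, f, g, i}.
    At a: \Box (s \land q) is false.
    At b: \Box (s \land q) is false.
    At f: \Box (s \land q) is false.
    At g: \Box (s \land q) is false.
    At i: \Box (s \land q) is false.
  So \Diamond \Box (s \land q) is false at f.
Satisfying worlds: {c, e, h}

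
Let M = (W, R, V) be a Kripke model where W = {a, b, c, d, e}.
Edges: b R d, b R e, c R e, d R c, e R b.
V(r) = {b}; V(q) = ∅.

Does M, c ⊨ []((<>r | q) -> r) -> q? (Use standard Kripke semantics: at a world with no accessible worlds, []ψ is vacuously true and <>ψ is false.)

At c: []((<>r | q) -> r) is false, q is false, so []((<>r | q) -> r) -> q is true.
  At c: []((<>r | q) -> r) requires (<>r | q) -> r at every successor {e}.
    (<>r | q) -> r fails at e, so []((<>r | q) -> r) is false at c.
      At e: <>r | q is true, r is false, so (<>r | q) -> r is false.

Yes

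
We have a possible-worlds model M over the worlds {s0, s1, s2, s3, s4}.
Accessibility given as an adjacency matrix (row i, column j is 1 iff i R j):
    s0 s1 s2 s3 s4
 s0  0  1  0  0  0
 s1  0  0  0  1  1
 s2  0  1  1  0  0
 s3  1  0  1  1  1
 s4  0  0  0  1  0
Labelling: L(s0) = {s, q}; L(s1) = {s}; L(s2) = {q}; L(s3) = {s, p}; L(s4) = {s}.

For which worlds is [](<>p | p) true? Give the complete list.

Let φ = [](<>p | p). Evaluate φ at each world:
  s0 (successors {s1}): φ is true.
  s1 (successors {s3, s4}): φ is true.
  s2 (successors {s1, s2}): φ is false.
  s3 (successors {s0, s2, s3, s4}): φ is false.
  s4 (successors {s3}): φ is true.
For instance, at s4:
  At s4: [](<>p | p) requires <>p | p at every successor {s3}.
      At s3: <>p is true, p is true, so <>p | p is true.
  So [](<>p | p) is true at s4.
Satisfying worlds: {s0, s1, s4}

s0, s1, s4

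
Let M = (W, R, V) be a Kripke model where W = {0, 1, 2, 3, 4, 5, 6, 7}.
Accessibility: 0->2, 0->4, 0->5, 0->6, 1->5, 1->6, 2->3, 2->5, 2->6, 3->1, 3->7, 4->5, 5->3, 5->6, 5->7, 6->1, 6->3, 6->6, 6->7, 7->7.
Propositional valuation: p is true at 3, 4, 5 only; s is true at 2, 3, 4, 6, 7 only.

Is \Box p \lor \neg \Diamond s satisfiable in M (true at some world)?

Yes

Let φ = \Box p \lor \neg \Diamond s. Evaluate φ at each world:
  0 (successors {2, 4, 5, 6}): φ is false.
  1 (successors {5, 6}): φ is false.
  2 (successors {3, 5, 6}): φ is false.
  3 (successors {1, 7}): φ is false.
  4 (successors {5}): φ is true.
  5 (successors {3, 6, 7}): φ is false.
  6 (successors {1, 3, 6, 7}): φ is false.
  7 (successors {7}): φ is false.
Detail at 4 (witness):
  At 4: \Box p is true, \neg \Diamond s is true, so \Box p \lor \neg \Diamond s is true.
    At 4: \Box p requires p at every successor {5}.
      At 5: p is true.
    So \Box p is true at 4.
    At 4: \Diamond s is false, so \neg \Diamond s is true.
      At 4: \Diamond s requires s at some successor in {5}.
        At 5: s is false.
      So \Diamond s is false at 4.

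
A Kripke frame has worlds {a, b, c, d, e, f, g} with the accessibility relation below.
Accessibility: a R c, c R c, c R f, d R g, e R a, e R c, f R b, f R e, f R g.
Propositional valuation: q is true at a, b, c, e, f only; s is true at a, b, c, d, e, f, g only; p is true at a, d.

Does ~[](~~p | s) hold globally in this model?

Let φ = ~[](~~p | s). Evaluate φ at each world:
  a (successors {c}): φ is false.
  b (successors ∅): φ is false.
  c (successors {c, f}): φ is false.
  d (successors {g}): φ is false.
  e (successors {a, c}): φ is false.
  f (successors {b, e, g}): φ is false.
  g (successors ∅): φ is false.
Detail at a (counterexample):
  At a: [](~~p | s) is true, so ~[](~~p | s) is false.
    At a: [](~~p | s) requires ~~p | s at every successor {c}.
      At c: ~~p | s is true.
    So [](~~p | s) is true at a.

No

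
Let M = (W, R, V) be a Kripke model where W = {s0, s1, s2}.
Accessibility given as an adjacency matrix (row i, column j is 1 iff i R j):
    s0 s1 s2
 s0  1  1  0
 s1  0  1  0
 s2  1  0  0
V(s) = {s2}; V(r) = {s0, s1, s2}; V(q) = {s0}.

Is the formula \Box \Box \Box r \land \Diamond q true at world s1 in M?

At s1: \Box \Box \Box r is true, \Diamond q is false, so \Box \Box \Box r \land \Diamond q is false.
  At s1: \Box \Box \Box r requires \Box \Box r at every successor {s1}.
      At s1: \Box \Box r requires \Box r at every successor {s1}.
        At s1: \Box r is true.
      So \Box \Box r is true at s1.
  So \Box \Box \Box r is true at s1.
  At s1: \Diamond q requires q at some successor in {s1}.
    At s1: q is false.
  So \Diamond q is false at s1.

No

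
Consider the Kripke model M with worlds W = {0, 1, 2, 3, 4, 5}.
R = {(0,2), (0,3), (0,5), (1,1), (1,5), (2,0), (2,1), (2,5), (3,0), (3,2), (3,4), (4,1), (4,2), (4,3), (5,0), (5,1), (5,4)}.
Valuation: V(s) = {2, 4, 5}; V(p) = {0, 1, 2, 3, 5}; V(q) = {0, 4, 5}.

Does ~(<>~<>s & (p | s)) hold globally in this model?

Let φ = ~(<>~<>s & (p | s)). Evaluate φ at each world:
  0 (successors {2, 3, 5}): φ is true.
  1 (successors {1, 5}): φ is true.
  2 (successors {0, 1, 5}): φ is true.
  3 (successors {0, 2, 4}): φ is true.
  4 (successors {1, 2, 3}): φ is true.
  5 (successors {0, 1, 4}): φ is true.
For instance, at 3:
  At 3: <>~<>s & (p | s) is false, so ~(<>~<>s & (p | s)) is true.
    At 3: <>~<>s is false, p | s is true, so <>~<>s & (p | s) is false.
      At 3: <>~<>s requires ~<>s at some successor in {0, 2, 4}.
        At 0: ~<>s is false.
        At 2: ~<>s is false.
        At 4: ~<>s is false.
      So <>~<>s is false at 3.

Yes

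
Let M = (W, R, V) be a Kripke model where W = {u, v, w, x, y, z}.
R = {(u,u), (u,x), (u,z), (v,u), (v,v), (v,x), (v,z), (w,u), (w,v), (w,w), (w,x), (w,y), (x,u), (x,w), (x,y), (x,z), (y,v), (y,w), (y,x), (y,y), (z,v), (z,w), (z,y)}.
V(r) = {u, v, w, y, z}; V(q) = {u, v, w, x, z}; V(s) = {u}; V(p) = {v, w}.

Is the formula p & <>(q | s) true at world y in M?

At y: p is false, <>(q | s) is true, so p & <>(q | s) is false.
  At y: <>(q | s) requires q | s at some successor in {v, w, x, y}.
    q | s holds at v, so <>(q | s) is true at y.

No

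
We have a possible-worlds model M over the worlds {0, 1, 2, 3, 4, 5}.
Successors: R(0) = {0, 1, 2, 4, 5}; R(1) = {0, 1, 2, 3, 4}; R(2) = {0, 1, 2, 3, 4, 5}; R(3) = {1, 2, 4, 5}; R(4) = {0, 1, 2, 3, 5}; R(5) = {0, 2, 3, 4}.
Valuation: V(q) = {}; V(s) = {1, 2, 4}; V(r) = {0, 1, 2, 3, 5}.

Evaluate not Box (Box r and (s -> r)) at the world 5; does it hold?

Yes

At 5: Box (Box r and (s -> r)) is false, so not Box (Box r and (s -> r)) is true.
  At 5: Box (Box r and (s -> r)) requires Box r and (s -> r) at every successor {0, 2, 3, 4}.
    Box r and (s -> r) fails at 0, so Box (Box r and (s -> r)) is false at 5.
      At 0: Box r is false, s -> r is true, so Box r and (s -> r) is false.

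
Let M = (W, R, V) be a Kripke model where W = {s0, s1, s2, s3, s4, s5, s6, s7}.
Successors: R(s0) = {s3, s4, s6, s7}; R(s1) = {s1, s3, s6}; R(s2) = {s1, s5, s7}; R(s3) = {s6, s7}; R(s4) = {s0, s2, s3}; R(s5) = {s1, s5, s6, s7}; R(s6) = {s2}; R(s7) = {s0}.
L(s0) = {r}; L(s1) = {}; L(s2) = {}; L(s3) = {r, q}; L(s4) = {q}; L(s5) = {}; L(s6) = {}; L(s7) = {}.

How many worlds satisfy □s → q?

Let φ = □s → q. Evaluate φ at each world:
  s0 (successors {s3, s4, s6, s7}): φ is true.
  s1 (successors {s1, s3, s6}): φ is true.
  s2 (successors {s1, s5, s7}): φ is true.
  s3 (successors {s6, s7}): φ is true.
  s4 (successors {s0, s2, s3}): φ is true.
  s5 (successors {s1, s5, s6, s7}): φ is true.
  s6 (successors {s2}): φ is true.
  s7 (successors {s0}): φ is true.
For instance, at s3:
  At s3: □s is false, q is true, so □s → q is true.
    At s3: □s requires s at every successor {s6, s7}.
      s fails at s6, so □s is false at s3.
Satisfying worlds: {s0, s1, s2, s3, s4, s5, s6, s7}

8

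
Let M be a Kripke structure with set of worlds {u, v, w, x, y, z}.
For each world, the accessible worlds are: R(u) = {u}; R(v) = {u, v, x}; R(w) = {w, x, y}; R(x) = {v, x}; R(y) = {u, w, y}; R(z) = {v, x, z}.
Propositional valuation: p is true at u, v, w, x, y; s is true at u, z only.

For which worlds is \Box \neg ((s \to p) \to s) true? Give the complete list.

Let φ = \Box \neg ((s \to p) \to s). Evaluate φ at each world:
  u (successors {u}): φ is false.
  v (successors {u, v, x}): φ is false.
  w (successors {w, x, y}): φ is true.
  x (successors {v, x}): φ is true.
  y (successors {u, w, y}): φ is false.
  z (successors {v, x, z}): φ is false.
For instance, at z:
  At z: \Box \neg ((s \to p) \to s) requires \neg ((s \to p) \to s) at every successor {v, x, z}.
    \neg ((s \to p) \to s) fails at z, so \Box \neg ((s \to p) \to s) is false at z.
Satisfying worlds: {w, x}

w, x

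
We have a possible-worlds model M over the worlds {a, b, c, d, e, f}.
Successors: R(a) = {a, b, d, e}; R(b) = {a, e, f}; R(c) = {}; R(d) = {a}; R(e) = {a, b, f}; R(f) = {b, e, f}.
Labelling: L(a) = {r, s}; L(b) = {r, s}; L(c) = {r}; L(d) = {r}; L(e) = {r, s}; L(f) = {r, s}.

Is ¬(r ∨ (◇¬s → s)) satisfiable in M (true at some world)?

No

Recall that ◇ψ holds at a world iff ψ holds at some accessible world.
Let φ = ¬(r ∨ (◇¬s → s)). Evaluate φ at each world:
  a (successors {a, b, d, e}): φ is false.
  b (successors {a, e, f}): φ is false.
  c (successors ∅): φ is false.
  d (successors {a}): φ is false.
  e (successors {a, b, f}): φ is false.
  f (successors {b, e, f}): φ is false.
For instance, at e:
  At e: r ∨ (◇¬s → s) is true, so ¬(r ∨ (◇¬s → s)) is false.
    At e: r is true, ◇¬s → s is true, so r ∨ (◇¬s → s) is true.
      At e: ◇¬s is false, s is true, so ◇¬s → s is true.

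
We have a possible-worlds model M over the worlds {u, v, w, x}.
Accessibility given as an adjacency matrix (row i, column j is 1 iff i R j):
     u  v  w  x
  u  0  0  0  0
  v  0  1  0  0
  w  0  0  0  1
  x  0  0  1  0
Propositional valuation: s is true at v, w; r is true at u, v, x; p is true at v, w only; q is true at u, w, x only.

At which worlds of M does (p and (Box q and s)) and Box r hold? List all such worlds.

w

Let φ = (p and (Box q and s)) and Box r. Evaluate φ at each world:
  u (successors ∅): φ is false.
  v (successors {v}): φ is false.
  w (successors {x}): φ is true.
  x (successors {w}): φ is false.
For instance, at v:
  At v: p and (Box q and s) is false, Box r is true, so (p and (Box q and s)) and Box r is false.
    At v: p is true, Box q and s is false, so p and (Box q and s) is false.
      At v: Box q is false, s is true, so Box q and s is false.
    At v: Box r requires r at every successor {v}.
      At v: r is true.
    So Box r is true at v.
Satisfying worlds: {w}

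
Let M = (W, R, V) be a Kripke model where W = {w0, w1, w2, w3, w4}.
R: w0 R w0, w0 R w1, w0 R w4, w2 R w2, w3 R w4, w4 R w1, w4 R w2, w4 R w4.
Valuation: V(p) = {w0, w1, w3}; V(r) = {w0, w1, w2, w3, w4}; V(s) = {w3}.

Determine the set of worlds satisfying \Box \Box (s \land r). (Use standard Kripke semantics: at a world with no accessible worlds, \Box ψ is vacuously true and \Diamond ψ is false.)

Recall that \Box ψ holds at a world iff ψ holds at every accessible world, and \Diamond ψ holds iff ψ holds at some accessible world.
Let φ = \Box \Box (s \land r). Evaluate φ at each world:
  w0 (successors {w0, w1, w4}): φ is false.
  w1 (successors ∅): φ is true.
  w2 (successors {w2}): φ is false.
  w3 (successors {w4}): φ is false.
  w4 (successors {w1, w2, w4}): φ is false.
For instance, at w0:
  At w0: \Box \Box (s \land r) requires \Box (s \land r) at every successor {w0, w1, w4}.
    \Box (s \land r) fails at w0, so \Box \Box (s \land r) is false at w0.
      At w0: \Box (s \land r) requires s \land r at every successor {w0, w1, w4}.
        s \land r fails at w0, so \Box (s \land r) is false at w0.
Satisfying worlds: {w1}

w1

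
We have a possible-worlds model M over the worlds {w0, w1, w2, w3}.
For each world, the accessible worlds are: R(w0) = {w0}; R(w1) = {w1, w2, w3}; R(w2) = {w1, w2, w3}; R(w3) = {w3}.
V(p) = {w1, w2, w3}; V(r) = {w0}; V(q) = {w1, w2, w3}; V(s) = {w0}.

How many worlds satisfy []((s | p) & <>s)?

1

Let φ = []((s | p) & <>s). Evaluate φ at each world:
  w0 (successors {w0}): φ is true.
  w1 (successors {w1, w2, w3}): φ is false.
  w2 (successors {w1, w2, w3}): φ is false.
  w3 (successors {w3}): φ is false.
For instance, at w3:
  At w3: []((s | p) & <>s) requires (s | p) & <>s at every successor {w3}.
    (s | p) & <>s fails at w3, so []((s | p) & <>s) is false at w3.
      At w3: s | p is true, <>s is false, so (s | p) & <>s is false.
Satisfying worlds: {w0}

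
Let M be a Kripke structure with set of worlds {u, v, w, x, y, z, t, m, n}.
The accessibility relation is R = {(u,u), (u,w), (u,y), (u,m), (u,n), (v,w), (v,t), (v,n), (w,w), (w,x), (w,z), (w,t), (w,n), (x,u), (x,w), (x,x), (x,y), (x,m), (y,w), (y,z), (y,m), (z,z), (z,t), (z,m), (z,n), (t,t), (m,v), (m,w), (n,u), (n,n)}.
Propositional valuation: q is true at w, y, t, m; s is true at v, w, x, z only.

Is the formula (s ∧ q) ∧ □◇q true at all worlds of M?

No

Let φ = (s ∧ q) ∧ □◇q. Evaluate φ at each world:
  u (successors {u, w, y, m, n}): φ is false.
  v (successors {w, t, n}): φ is false.
  w (successors {w, x, z, t, n}): φ is false.
  x (successors {u, w, x, y, m}): φ is false.
  y (successors {w, z, m}): φ is false.
  z (successors {z, t, m, n}): φ is false.
  t (successors {t}): φ is false.
  m (successors {v, w}): φ is false.
  n (successors {u, n}): φ is false.
Detail at u (counterexample):
  At u: s ∧ q is false, □◇q is false, so (s ∧ q) ∧ □◇q is false.
    At u: □◇q requires ◇q at every successor {u, w, y, m, n}.
      ◇q fails at n, so □◇q is false at u.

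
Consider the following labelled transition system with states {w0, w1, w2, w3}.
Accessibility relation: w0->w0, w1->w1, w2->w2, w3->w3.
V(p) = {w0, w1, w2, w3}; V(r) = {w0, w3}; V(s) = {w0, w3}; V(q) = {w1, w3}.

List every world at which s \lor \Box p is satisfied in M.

Let φ = s \lor \Box p. Evaluate φ at each world:
  w0 (successors {w0}): φ is true.
  w1 (successors {w1}): φ is true.
  w2 (successors {w2}): φ is true.
  w3 (successors {w3}): φ is true.
For instance, at w1:
  At w1: s is false, \Box p is true, so s \lor \Box p is true.
    At w1: \Box p requires p at every successor {w1}.
      At w1: p is true.
    So \Box p is true at w1.
Satisfying worlds: {w0, w1, w2, w3}

w0, w1, w2, w3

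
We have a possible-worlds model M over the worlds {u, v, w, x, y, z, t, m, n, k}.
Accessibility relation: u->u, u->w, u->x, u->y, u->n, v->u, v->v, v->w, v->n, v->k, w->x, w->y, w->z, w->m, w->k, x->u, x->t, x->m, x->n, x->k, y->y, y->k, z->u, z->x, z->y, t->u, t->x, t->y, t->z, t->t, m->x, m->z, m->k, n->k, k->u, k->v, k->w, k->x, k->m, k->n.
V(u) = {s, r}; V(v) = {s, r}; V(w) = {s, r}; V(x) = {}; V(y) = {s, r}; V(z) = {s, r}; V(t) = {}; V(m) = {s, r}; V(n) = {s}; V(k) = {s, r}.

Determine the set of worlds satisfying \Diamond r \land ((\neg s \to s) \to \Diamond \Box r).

u, v, w, x, y, z, t, k

Let φ = \Diamond r \land ((\neg s \to s) \to \Diamond \Box r). Evaluate φ at each world:
  u (successors {u, w, x, y, n}): φ is true.
  v (successors {u, v, w, n, k}): φ is true.
  w (successors {x, y, z, m, k}): φ is true.
  x (successors {u, t, m, n, k}): φ is true.
  y (successors {y, k}): φ is true.
  z (successors {u, x, y}): φ is true.
  t (successors {u, x, y, z, t}): φ is true.
  m (successors {x, z, k}): φ is false.
  n (successors {k}): φ is false.
  k (successors {u, v, w, x, m, n}): φ is true.
For instance, at n:
  At n: \Diamond r is true, (\neg s \to s) \to \Diamond \Box r is false, so \Diamond r \land ((\neg s \to s) \to \Diamond \Box r) is false.
    At n: \Diamond r requires r at some successor in {k}.
      r holds at k, so \Diamond r is true at n.
    At n: \neg s \to s is true, \Diamond \Box r is false, so (\neg s \to s) \to \Diamond \Box r is false.
      At n: \Diamond \Box r requires \Box r at some successor in {k}.
        At k: \Box r is false.
      So \Diamond \Box r is false at n.
Satisfying worlds: {u, v, w, x, y, z, t, k}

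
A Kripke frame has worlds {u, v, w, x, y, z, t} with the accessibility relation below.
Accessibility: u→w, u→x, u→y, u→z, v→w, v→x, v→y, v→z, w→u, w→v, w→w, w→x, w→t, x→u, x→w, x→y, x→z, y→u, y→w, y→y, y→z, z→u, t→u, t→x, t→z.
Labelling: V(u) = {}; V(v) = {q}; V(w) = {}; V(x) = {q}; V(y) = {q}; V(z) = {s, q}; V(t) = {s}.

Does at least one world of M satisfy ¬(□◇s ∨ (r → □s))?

Let φ = ¬(□◇s ∨ (r → □s)). Evaluate φ at each world:
  u (successors {w, x, y, z}): φ is false.
  v (successors {w, x, y, z}): φ is false.
  w (successors {u, v, w, x, t}): φ is false.
  x (successors {u, w, y, z}): φ is false.
  y (successors {u, w, y, z}): φ is false.
  z (successors {u}): φ is false.
  t (successors {u, x, z}): φ is false.
For instance, at y:
  At y: □◇s ∨ (r → □s) is true, so ¬(□◇s ∨ (r → □s)) is false.
    At y: □◇s is false, r → □s is true, so □◇s ∨ (r → □s) is true.
      At y: □◇s requires ◇s at every successor {u, w, y, z}.
        ◇s fails at z, so □◇s is false at y.
      At y: r is false, □s is false, so r → □s is true.

No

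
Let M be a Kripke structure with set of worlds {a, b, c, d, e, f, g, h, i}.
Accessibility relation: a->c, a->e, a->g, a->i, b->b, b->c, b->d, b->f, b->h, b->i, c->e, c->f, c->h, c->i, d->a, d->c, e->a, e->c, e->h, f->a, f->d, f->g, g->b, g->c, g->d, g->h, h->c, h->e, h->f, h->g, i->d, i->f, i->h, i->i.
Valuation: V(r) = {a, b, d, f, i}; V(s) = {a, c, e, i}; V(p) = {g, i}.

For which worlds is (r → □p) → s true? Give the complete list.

Let φ = (r → □p) → s. Evaluate φ at each world:
  a (successors {c, e, g, i}): φ is true.
  b (successors {b, c, d, f, h, i}): φ is true.
  c (successors {e, f, h, i}): φ is true.
  d (successors {a, c}): φ is true.
  e (successors {a, c, h}): φ is true.
  f (successors {a, d, g}): φ is true.
  g (successors {b, c, d, h}): φ is false.
  h (successors {c, e, f, g}): φ is false.
  i (successors {d, f, h, i}): φ is true.
For instance, at d:
  At d: r → □p is false, s is false, so (r → □p) → s is true.
    At d: r is true, □p is false, so r → □p is false.
      At d: □p requires p at every successor {a, c}.
        p fails at a, so □p is false at d.
Satisfying worlds: {a, b, c, d, e, f, i}

a, b, c, d, e, f, i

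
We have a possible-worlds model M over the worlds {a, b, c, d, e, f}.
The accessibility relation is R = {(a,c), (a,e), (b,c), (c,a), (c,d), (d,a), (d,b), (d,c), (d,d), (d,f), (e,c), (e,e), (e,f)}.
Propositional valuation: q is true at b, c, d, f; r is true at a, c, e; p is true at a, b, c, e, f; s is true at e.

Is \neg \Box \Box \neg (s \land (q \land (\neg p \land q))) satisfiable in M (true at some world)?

No

Recall that \Box ψ holds at a world iff ψ holds at every accessible world, and \Diamond ψ holds iff ψ holds at some accessible world.
Let φ = \neg \Box \Box \neg (s \land (q \land (\neg p \land q))). Evaluate φ at each world:
  a (successors {c, e}): φ is false.
  b (successors {c}): φ is false.
  c (successors {a, d}): φ is false.
  d (successors {a, b, c, d, f}): φ is false.
  e (successors {c, e, f}): φ is false.
  f (successors ∅): φ is false.
For instance, at a:
  At a: \Box \Box \neg (s \land (q \land (\neg p \land q))) is true, so \neg \Box \Box \neg (s \land (q \land (\neg p \land q))) is false.
    At a: \Box \Box \neg (s \land (q \land (\neg p \land q))) requires \Box \neg (s \land (q \land (\neg p \land q))) at every successor {c, e}.
      At c: \Box \neg (s \land (q \land (\neg p \land q))) is true.
      At e: \Box \neg (s \land (q \land (\neg p \land q))) is true.
    So \Box \Box \neg (s \land (q \land (\neg p \land q))) is true at a.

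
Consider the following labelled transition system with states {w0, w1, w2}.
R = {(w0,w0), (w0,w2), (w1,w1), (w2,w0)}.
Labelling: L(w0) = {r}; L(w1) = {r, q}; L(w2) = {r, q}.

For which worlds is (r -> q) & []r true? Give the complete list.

w1, w2

Recall that []ψ holds at a world iff ψ holds at every accessible world, and <>ψ holds iff ψ holds at some accessible world.
Let φ = (r -> q) & []r. Evaluate φ at each world:
  w0 (successors {w0, w2}): φ is false.
  w1 (successors {w1}): φ is true.
  w2 (successors {w0}): φ is true.
For instance, at w1:
  At w1: r -> q is true, []r is true, so (r -> q) & []r is true.
    At w1: []r requires r at every successor {w1}.
      At w1: r is true.
    So []r is true at w1.
Satisfying worlds: {w1, w2}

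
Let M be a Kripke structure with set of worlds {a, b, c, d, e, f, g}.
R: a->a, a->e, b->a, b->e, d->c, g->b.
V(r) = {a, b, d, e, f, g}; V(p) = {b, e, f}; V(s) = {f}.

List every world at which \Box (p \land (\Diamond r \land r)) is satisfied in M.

Recall that \Box ψ holds at a world iff ψ holds at every accessible world, and \Diamond ψ holds iff ψ holds at some accessible world.
Let φ = \Box (p \land (\Diamond r \land r)). Evaluate φ at each world:
  a (successors {a, e}): φ is false.
  b (successors {a, e}): φ is false.
  c (successors ∅): φ is true.
  d (successors {c}): φ is false.
  e (successors ∅): φ is true.
  f (successors ∅): φ is true.
  g (successors {b}): φ is true.
For instance, at b:
  At b: \Box (p \land (\Diamond r \land r)) requires p \land (\Diamond r \land r) at every successor {a, e}.
    p \land (\Diamond r \land r) fails at a, so \Box (p \land (\Diamond r \land r)) is false at b.
      At a: p is false, \Diamond r \land r is true, so p \land (\Diamond r \land r) is false.
Satisfying worlds: {c, e, f, g}

c, e, f, g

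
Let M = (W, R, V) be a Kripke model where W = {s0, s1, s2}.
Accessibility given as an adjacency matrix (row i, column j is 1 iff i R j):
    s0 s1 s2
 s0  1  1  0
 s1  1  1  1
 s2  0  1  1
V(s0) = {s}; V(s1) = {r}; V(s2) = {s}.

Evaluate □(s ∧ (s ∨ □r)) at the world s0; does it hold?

Recall that □ψ holds at a world iff ψ holds at every accessible world, and ◇ψ holds iff ψ holds at some accessible world.
At s0: □(s ∧ (s ∨ □r)) requires s ∧ (s ∨ □r) at every successor {s0, s1}.
  s ∧ (s ∨ □r) fails at s1, so □(s ∧ (s ∨ □r)) is false at s0.
    At s1: s is false, s ∨ □r is false, so s ∧ (s ∨ □r) is false.
      At s1: s is false, □r is false, so s ∨ □r is false.

No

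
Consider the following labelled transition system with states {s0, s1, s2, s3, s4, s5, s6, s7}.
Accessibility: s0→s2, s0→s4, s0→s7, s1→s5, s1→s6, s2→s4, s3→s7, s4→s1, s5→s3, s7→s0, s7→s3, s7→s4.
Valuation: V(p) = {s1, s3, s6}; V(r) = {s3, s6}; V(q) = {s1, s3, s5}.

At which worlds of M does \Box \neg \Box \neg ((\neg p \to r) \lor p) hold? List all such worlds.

s2, s3, s4, s6

Recall that \Box ψ holds at a world iff ψ holds at every accessible world, and \Diamond ψ holds iff ψ holds at some accessible world.
Let φ = \Box \neg \Box \neg ((\neg p \to r) \lor p). Evaluate φ at each world:
  s0 (successors {s2, s4, s7}): φ is false.
  s1 (successors {s5, s6}): φ is false.
  s2 (successors {s4}): φ is true.
  s3 (successors {s7}): φ is true.
  s4 (successors {s1}): φ is true.
  s5 (successors {s3}): φ is false.
  s6 (successors ∅): φ is true.
  s7 (successors {s0, s3, s4}): φ is false.
For instance, at s1:
  At s1: \Box \neg \Box \neg ((\neg p \to r) \lor p) requires \neg \Box \neg ((\neg p \to r) \lor p) at every successor {s5, s6}.
    \neg \Box \neg ((\neg p \to r) \lor p) fails at s6, so \Box \neg \Box \neg ((\neg p \to r) \lor p) is false at s1.
      At s6: \Box \neg ((\neg p \to r) \lor p) is true, so \neg \Box \neg ((\neg p \to r) \lor p) is false.
Satisfying worlds: {s2, s3, s4, s6}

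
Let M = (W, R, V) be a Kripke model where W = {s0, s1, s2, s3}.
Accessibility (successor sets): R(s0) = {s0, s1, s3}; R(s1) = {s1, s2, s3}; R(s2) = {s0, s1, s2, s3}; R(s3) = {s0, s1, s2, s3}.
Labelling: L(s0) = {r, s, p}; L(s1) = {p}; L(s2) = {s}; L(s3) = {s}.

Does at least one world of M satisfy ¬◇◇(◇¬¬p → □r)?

Recall that □ψ holds at a world iff ψ holds at every accessible world, and ◇ψ holds iff ψ holds at some accessible world.
Let φ = ¬◇◇(◇¬¬p → □r). Evaluate φ at each world:
  s0 (successors {s0, s1, s3}): φ is true.
  s1 (successors {s1, s2, s3}): φ is true.
  s2 (successors {s0, s1, s2, s3}): φ is true.
  s3 (successors {s0, s1, s2, s3}): φ is true.
Detail at s0 (witness):
  At s0: ◇◇(◇¬¬p → □r) is false, so ¬◇◇(◇¬¬p → □r) is true.
    At s0: ◇◇(◇¬¬p → □r) requires ◇(◇¬¬p → □r) at some successor in {s0, s1, s3}.
      At s0: ◇(◇¬¬p → □r) is false.
      At s1: ◇(◇¬¬p → □r) is false.
      At s3: ◇(◇¬¬p → □r) is false.
    So ◇◇(◇¬¬p → □r) is false at s0.

Yes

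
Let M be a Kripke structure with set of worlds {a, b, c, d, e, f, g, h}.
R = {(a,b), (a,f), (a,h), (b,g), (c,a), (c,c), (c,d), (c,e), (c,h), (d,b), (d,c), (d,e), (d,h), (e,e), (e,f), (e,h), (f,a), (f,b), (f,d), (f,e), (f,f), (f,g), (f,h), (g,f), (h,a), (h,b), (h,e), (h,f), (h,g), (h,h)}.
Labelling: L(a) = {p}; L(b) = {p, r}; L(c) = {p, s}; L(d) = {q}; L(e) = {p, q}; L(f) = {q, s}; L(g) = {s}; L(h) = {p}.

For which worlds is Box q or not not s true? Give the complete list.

c, f, g

Let φ = Box q or not not s. Evaluate φ at each world:
  a (successors {b, f, h}): φ is false.
  b (successors {g}): φ is false.
  c (successors {a, c, d, e, h}): φ is true.
  d (successors {b, c, e, h}): φ is false.
  e (successors {e, f, h}): φ is false.
  f (successors {a, b, d, e, f, g, h}): φ is true.
  g (successors {f}): φ is true.
  h (successors {a, b, e, f, g, h}): φ is false.
For instance, at b:
  At b: Box q is false, not not s is false, so Box q or not not s is false.
    At b: Box q requires q at every successor {g}.
      q fails at g, so Box q is false at b.
Satisfying worlds: {c, f, g}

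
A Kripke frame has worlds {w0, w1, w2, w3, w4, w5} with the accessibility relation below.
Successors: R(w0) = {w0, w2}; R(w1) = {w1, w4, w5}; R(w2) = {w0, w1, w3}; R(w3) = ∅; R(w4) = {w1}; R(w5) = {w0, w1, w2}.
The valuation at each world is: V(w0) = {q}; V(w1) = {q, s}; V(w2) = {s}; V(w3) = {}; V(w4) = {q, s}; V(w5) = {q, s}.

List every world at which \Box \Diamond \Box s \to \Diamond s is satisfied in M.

Let φ = \Box \Diamond \Box s \to \Diamond s. Evaluate φ at each world:
  w0 (successors {w0, w2}): φ is true.
  w1 (successors {w1, w4, w5}): φ is true.
  w2 (successors {w0, w1, w3}): φ is true.
  w3 (successors ∅): φ is false.
  w4 (successors {w1}): φ is true.
  w5 (successors {w0, w1, w2}): φ is true.
For instance, at w4:
  At w4: \Box \Diamond \Box s is true, \Diamond s is true, so \Box \Diamond \Box s \to \Diamond s is true.
    At w4: \Box \Diamond \Box s requires \Diamond \Box s at every successor {w1}.
      At w1: \Diamond \Box s is true.
    So \Box \Diamond \Box s is true at w4.
    At w4: \Diamond s requires s at some successor in {w1}.
      s holds at w1, so \Diamond s is true at w4.
Satisfying worlds: {w0, w1, w2, w4, w5}

w0, w1, w2, w4, w5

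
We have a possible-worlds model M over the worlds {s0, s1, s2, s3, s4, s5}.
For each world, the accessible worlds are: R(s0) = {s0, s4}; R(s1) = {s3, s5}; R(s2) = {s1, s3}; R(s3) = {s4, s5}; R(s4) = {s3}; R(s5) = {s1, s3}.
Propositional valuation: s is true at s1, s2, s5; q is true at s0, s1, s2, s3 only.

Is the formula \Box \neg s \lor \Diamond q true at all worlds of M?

Recall that \Box ψ holds at a world iff ψ holds at every accessible world, and \Diamond ψ holds iff ψ holds at some accessible world.
Let φ = \Box \neg s \lor \Diamond q. Evaluate φ at each world:
  s0 (successors {s0, s4}): φ is true.
  s1 (successors {s3, s5}): φ is true.
  s2 (successors {s1, s3}): φ is true.
  s3 (successors {s4, s5}): φ is false.
  s4 (successors {s3}): φ is true.
  s5 (successors {s1, s3}): φ is true.
Detail at s3 (counterexample):
  At s3: \Box \neg s is false, \Diamond q is false, so \Box \neg s \lor \Diamond q is false.
    At s3: \Box \neg s requires \neg s at every successor {s4, s5}.
      \neg s fails at s5, so \Box \neg s is false at s3.
    At s3: \Diamond q requires q at some successor in {s4, s5}.
      At s4: q is false.
      At s5: q is false.
    So \Diamond q is false at s3.

No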